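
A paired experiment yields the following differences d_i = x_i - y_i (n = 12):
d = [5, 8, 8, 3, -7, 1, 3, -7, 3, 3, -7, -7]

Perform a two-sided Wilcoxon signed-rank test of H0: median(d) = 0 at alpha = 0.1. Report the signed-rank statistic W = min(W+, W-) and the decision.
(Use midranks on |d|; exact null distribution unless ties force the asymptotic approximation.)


Step 1: Drop any zero differences (none here) and take |d_i|.
|d| = [5, 8, 8, 3, 7, 1, 3, 7, 3, 3, 7, 7]
Step 2: Midrank |d_i| (ties get averaged ranks).
ranks: |5|->6, |8|->11.5, |8|->11.5, |3|->3.5, |7|->8.5, |1|->1, |3|->3.5, |7|->8.5, |3|->3.5, |3|->3.5, |7|->8.5, |7|->8.5
Step 3: Attach original signs; sum ranks with positive sign and with negative sign.
W+ = 6 + 11.5 + 11.5 + 3.5 + 1 + 3.5 + 3.5 + 3.5 = 44
W- = 8.5 + 8.5 + 8.5 + 8.5 = 34
(Check: W+ + W- = 78 should equal n(n+1)/2 = 78.)
Step 4: Test statistic W = min(W+, W-) = 34.
Step 5: Ties in |d|, so use the tie-corrected normal approximation.
        E[W] = n(n+1)/4 = 12*13/4 = 39.
        Tie groups: |d|=3 (t=4), |d|=7 (t=4), |d|=8 (t=2); sum(t^3 - t) = 126.
        Var[W] = n(n+1)(2n+1)/24 - sum(t^3-t)/48 = 3900/24 - 126/48 = 159.875.
        z = (W - E[W]) / sqrt(Var[W]) = (34 - 39) / 12.6442 = -0.3954.
        Two-sided p = 2*Phi(z) = 0.692519.
Step 6: alpha = 0.1. fail to reject H0.

W+ = 44, W- = 34, W = min = 34, p = 0.692519, fail to reject H0.


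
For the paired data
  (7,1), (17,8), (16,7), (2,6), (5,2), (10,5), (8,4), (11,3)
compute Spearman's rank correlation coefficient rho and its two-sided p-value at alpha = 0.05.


Step 1: Rank x and y separately (midranks; no ties here).
rank(x): 7->3, 17->8, 16->7, 2->1, 5->2, 10->5, 8->4, 11->6
rank(y): 1->1, 8->8, 7->7, 6->6, 2->2, 5->5, 4->4, 3->3
Step 2: d_i = R_x(i) - R_y(i); compute d_i^2.
  (3-1)^2=4, (8-8)^2=0, (7-7)^2=0, (1-6)^2=25, (2-2)^2=0, (5-5)^2=0, (4-4)^2=0, (6-3)^2=9
sum(d^2) = 38.
Step 3: rho = 1 - 6*38 / (8*(8^2 - 1)) = 1 - 228/504 = 0.547619.
Step 4: Under H0, t = rho * sqrt((n-2)/(1-rho^2)) = 1.6031 ~ t(6).
Step 5: Two-sided p-value from the t-distribution with 6 df = 0.160026.
Step 6: alpha = 0.05. fail to reject H0.

rho = 0.5476, p = 0.160026, fail to reject H0 at alpha = 0.05.


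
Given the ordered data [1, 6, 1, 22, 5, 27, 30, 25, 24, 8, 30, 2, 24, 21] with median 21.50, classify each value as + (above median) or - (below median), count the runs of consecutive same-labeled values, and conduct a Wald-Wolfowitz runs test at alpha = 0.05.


Step 1: Compute median = 21.50; label A = above, B = below.
Labels in order: BBBABAAAABABAB  (n_A = 7, n_B = 7)
Step 2: Count runs R = 9.
Step 3: Under H0 (random ordering), E[R] = 2*n_A*n_B/(n_A+n_B) + 1 = 2*7*7/14 + 1 = 8.0000.
        Var[R] = 2*n_A*n_B*(2*n_A*n_B - n_A - n_B) / ((n_A+n_B)^2 * (n_A+n_B-1)) = 8232/2548 = 3.2308.
        SD[R] = 1.7974.
Step 4: Continuity-corrected z = (R - 0.5 - E[R]) / SD[R] = (9 - 0.5 - 8.0000) / 1.7974 = 0.2782.
Step 5: Two-sided p-value via normal approximation = 2*(1 - Phi(|z|)) = 0.780879.
Step 6: alpha = 0.05. fail to reject H0.

R = 9, z = 0.2782, p = 0.780879, fail to reject H0.


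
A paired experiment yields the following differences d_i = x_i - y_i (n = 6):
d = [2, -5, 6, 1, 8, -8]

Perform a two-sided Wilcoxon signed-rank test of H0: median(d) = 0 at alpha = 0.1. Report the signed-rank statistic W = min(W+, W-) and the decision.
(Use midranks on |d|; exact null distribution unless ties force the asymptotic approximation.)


Step 1: Drop any zero differences (none here) and take |d_i|.
|d| = [2, 5, 6, 1, 8, 8]
Step 2: Midrank |d_i| (ties get averaged ranks).
ranks: |2|->2, |5|->3, |6|->4, |1|->1, |8|->5.5, |8|->5.5
Step 3: Attach original signs; sum ranks with positive sign and with negative sign.
W+ = 2 + 4 + 1 + 5.5 = 12.5
W- = 3 + 5.5 = 8.5
(Check: W+ + W- = 21 should equal n(n+1)/2 = 21.)
Step 4: Test statistic W = min(W+, W-) = 8.5.
Step 5: Ties in |d|, so use the tie-corrected normal approximation.
        E[W] = n(n+1)/4 = 6*7/4 = 10.5.
        Tie groups: |d|=8 (t=2); sum(t^3 - t) = 6.
        Var[W] = n(n+1)(2n+1)/24 - sum(t^3-t)/48 = 546/24 - 6/48 = 22.625.
        z = (W - E[W]) / sqrt(Var[W]) = (8.5 - 10.5) / 4.7566 = -0.4205.
        Two-sided p = 2*Phi(z) = 0.674142.
Step 6: alpha = 0.1. fail to reject H0.

W+ = 12.5, W- = 8.5, W = min = 8.5, p = 0.674142, fail to reject H0.


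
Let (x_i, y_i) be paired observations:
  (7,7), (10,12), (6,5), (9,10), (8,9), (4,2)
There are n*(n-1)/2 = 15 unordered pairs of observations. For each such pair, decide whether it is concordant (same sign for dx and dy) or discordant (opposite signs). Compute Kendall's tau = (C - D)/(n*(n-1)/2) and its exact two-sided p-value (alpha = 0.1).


Step 1: Enumerate the 15 unordered pairs (i,j) with i<j and classify each by sign(x_j-x_i) * sign(y_j-y_i).
  (1,2):dx=+3,dy=+5->C; (1,3):dx=-1,dy=-2->C; (1,4):dx=+2,dy=+3->C; (1,5):dx=+1,dy=+2->C
  (1,6):dx=-3,dy=-5->C; (2,3):dx=-4,dy=-7->C; (2,4):dx=-1,dy=-2->C; (2,5):dx=-2,dy=-3->C
  (2,6):dx=-6,dy=-10->C; (3,4):dx=+3,dy=+5->C; (3,5):dx=+2,dy=+4->C; (3,6):dx=-2,dy=-3->C
  (4,5):dx=-1,dy=-1->C; (4,6):dx=-5,dy=-8->C; (5,6):dx=-4,dy=-7->C
Step 2: C = 15, D = 0, total pairs = 15.
Step 3: tau = (C - D)/(n(n-1)/2) = (15 - 0)/15 = 1.000000.
Step 4: Exact two-sided p-value (enumerate n! = 720 permutations of y under H0): p = 0.002778.
Step 5: alpha = 0.1. reject H0.

tau_b = 1.0000 (C=15, D=0), p = 0.002778, reject H0.


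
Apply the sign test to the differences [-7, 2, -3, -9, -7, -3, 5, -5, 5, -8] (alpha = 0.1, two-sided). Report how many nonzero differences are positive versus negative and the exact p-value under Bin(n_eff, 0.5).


Step 1: Discard zero differences. Original n = 10; n_eff = number of nonzero differences = 10.
Nonzero differences (with sign): -7, +2, -3, -9, -7, -3, +5, -5, +5, -8
Step 2: Count signs: positive = 3, negative = 7.
Step 3: Under H0: P(positive) = 0.5, so the number of positives S ~ Bin(10, 0.5).
Step 4: Two-sided exact p-value = sum of Bin(10,0.5) probabilities at or below the observed probability = 0.343750.
Step 5: alpha = 0.1. fail to reject H0.

n_eff = 10, pos = 3, neg = 7, p = 0.343750, fail to reject H0.


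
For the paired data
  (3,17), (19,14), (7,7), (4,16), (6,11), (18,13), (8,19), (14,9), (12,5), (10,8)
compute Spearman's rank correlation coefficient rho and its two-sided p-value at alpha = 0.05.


Step 1: Rank x and y separately (midranks; no ties here).
rank(x): 3->1, 19->10, 7->4, 4->2, 6->3, 18->9, 8->5, 14->8, 12->7, 10->6
rank(y): 17->9, 14->7, 7->2, 16->8, 11->5, 13->6, 19->10, 9->4, 5->1, 8->3
Step 2: d_i = R_x(i) - R_y(i); compute d_i^2.
  (1-9)^2=64, (10-7)^2=9, (4-2)^2=4, (2-8)^2=36, (3-5)^2=4, (9-6)^2=9, (5-10)^2=25, (8-4)^2=16, (7-1)^2=36, (6-3)^2=9
sum(d^2) = 212.
Step 3: rho = 1 - 6*212 / (10*(10^2 - 1)) = 1 - 1272/990 = -0.284848.
Step 4: Under H0, t = rho * sqrt((n-2)/(1-rho^2)) = -0.8405 ~ t(8).
Step 5: Two-sided p-value from the t-distribution with 8 df = 0.425038.
Step 6: alpha = 0.05. fail to reject H0.

rho = -0.2848, p = 0.425038, fail to reject H0 at alpha = 0.05.


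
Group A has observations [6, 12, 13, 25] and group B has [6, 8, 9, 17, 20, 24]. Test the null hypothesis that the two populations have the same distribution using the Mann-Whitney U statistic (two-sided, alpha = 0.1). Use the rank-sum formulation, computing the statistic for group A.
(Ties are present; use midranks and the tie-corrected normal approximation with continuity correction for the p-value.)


Step 1: Combine and sort all 10 observations; assign midranks.
sorted (value, group): (6,X), (6,Y), (8,Y), (9,Y), (12,X), (13,X), (17,Y), (20,Y), (24,Y), (25,X)
ranks: 6->1.5, 6->1.5, 8->3, 9->4, 12->5, 13->6, 17->7, 20->8, 24->9, 25->10
Step 2: Rank sum for X: R1 = 1.5 + 5 + 6 + 10 = 22.5.
Step 3: U_X = R1 - n1(n1+1)/2 = 22.5 - 4*5/2 = 22.5 - 10 = 12.5.
       U_Y = n1*n2 - U_X = 24 - 12.5 = 11.5.
Step 4: Ties are present, so use the tie-corrected normal approximation (with continuity correction) for the p-value.
Step 5: p-value = 1.000000; compare to alpha = 0.1. fail to reject H0.

U_X = 12.5, p = 1.000000, fail to reject H0 at alpha = 0.1.


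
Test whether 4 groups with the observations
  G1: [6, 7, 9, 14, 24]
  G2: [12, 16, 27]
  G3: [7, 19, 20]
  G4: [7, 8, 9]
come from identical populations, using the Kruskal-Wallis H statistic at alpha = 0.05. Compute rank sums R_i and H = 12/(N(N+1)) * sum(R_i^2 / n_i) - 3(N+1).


Step 1: Combine all N = 14 observations and assign midranks.
sorted (value, group, rank): (6,G1,1), (7,G1,3), (7,G3,3), (7,G4,3), (8,G4,5), (9,G1,6.5), (9,G4,6.5), (12,G2,8), (14,G1,9), (16,G2,10), (19,G3,11), (20,G3,12), (24,G1,13), (27,G2,14)
Step 2: Sum ranks within each group.
R_1 = 32.5 (n_1 = 5)
R_2 = 32 (n_2 = 3)
R_3 = 26 (n_3 = 3)
R_4 = 14.5 (n_4 = 3)
Step 3: H = 12/(N(N+1)) * sum(R_i^2/n_i) - 3(N+1)
     = 12/(14*15) * (32.5^2/5 + 32^2/3 + 26^2/3 + 14.5^2/3) - 3*15
     = 0.057143 * 848 - 45
     = 3.457143.
Step 4: Ties present; correction factor C = 1 - 30/(14^3 - 14) = 0.989011. Corrected H = 3.457143 / 0.989011 = 3.495556.
Step 5: Under H0, H ~ chi^2(3); p-value = 0.321339.
Step 6: alpha = 0.05. fail to reject H0.

H = 3.4956, df = 3, p = 0.321339, fail to reject H0.


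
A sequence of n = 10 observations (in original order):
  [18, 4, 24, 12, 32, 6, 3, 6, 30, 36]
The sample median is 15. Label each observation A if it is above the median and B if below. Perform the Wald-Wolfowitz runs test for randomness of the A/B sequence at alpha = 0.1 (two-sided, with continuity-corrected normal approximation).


Step 1: Compute median = 15; label A = above, B = below.
Labels in order: ABABABBBAA  (n_A = 5, n_B = 5)
Step 2: Count runs R = 7.
Step 3: Under H0 (random ordering), E[R] = 2*n_A*n_B/(n_A+n_B) + 1 = 2*5*5/10 + 1 = 6.0000.
        Var[R] = 2*n_A*n_B*(2*n_A*n_B - n_A - n_B) / ((n_A+n_B)^2 * (n_A+n_B-1)) = 2000/900 = 2.2222.
        SD[R] = 1.4907.
Step 4: Continuity-corrected z = (R - 0.5 - E[R]) / SD[R] = (7 - 0.5 - 6.0000) / 1.4907 = 0.3354.
Step 5: Two-sided p-value via normal approximation = 2*(1 - Phi(|z|)) = 0.737316.
Step 6: alpha = 0.1. fail to reject H0.

R = 7, z = 0.3354, p = 0.737316, fail to reject H0.


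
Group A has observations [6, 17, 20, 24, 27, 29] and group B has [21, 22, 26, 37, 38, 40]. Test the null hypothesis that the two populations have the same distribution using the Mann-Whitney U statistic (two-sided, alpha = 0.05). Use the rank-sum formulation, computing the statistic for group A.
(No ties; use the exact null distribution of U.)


Step 1: Combine and sort all 12 observations; assign midranks.
sorted (value, group): (6,X), (17,X), (20,X), (21,Y), (22,Y), (24,X), (26,Y), (27,X), (29,X), (37,Y), (38,Y), (40,Y)
ranks: 6->1, 17->2, 20->3, 21->4, 22->5, 24->6, 26->7, 27->8, 29->9, 37->10, 38->11, 40->12
Step 2: Rank sum for X: R1 = 1 + 2 + 3 + 6 + 8 + 9 = 29.
Step 3: U_X = R1 - n1(n1+1)/2 = 29 - 6*7/2 = 29 - 21 = 8.
       U_Y = n1*n2 - U_X = 36 - 8 = 28.
Step 4: No ties, so the exact null distribution of U (based on enumerating the C(12,6) = 924 equally likely rank assignments) gives the two-sided p-value.
Step 5: p-value = 0.132035; compare to alpha = 0.05. fail to reject H0.

U_X = 8, p = 0.132035, fail to reject H0 at alpha = 0.05.


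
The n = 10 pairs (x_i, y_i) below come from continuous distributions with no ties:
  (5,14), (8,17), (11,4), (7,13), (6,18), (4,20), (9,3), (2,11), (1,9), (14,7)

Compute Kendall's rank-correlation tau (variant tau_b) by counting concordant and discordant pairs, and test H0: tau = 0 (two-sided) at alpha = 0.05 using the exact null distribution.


Step 1: Enumerate the 45 unordered pairs (i,j) with i<j and classify each by sign(x_j-x_i) * sign(y_j-y_i).
  (1,2):dx=+3,dy=+3->C; (1,3):dx=+6,dy=-10->D; (1,4):dx=+2,dy=-1->D; (1,5):dx=+1,dy=+4->C
  (1,6):dx=-1,dy=+6->D; (1,7):dx=+4,dy=-11->D; (1,8):dx=-3,dy=-3->C; (1,9):dx=-4,dy=-5->C
  (1,10):dx=+9,dy=-7->D; (2,3):dx=+3,dy=-13->D; (2,4):dx=-1,dy=-4->C; (2,5):dx=-2,dy=+1->D
  (2,6):dx=-4,dy=+3->D; (2,7):dx=+1,dy=-14->D; (2,8):dx=-6,dy=-6->C; (2,9):dx=-7,dy=-8->C
  (2,10):dx=+6,dy=-10->D; (3,4):dx=-4,dy=+9->D; (3,5):dx=-5,dy=+14->D; (3,6):dx=-7,dy=+16->D
  (3,7):dx=-2,dy=-1->C; (3,8):dx=-9,dy=+7->D; (3,9):dx=-10,dy=+5->D; (3,10):dx=+3,dy=+3->C
  (4,5):dx=-1,dy=+5->D; (4,6):dx=-3,dy=+7->D; (4,7):dx=+2,dy=-10->D; (4,8):dx=-5,dy=-2->C
  (4,9):dx=-6,dy=-4->C; (4,10):dx=+7,dy=-6->D; (5,6):dx=-2,dy=+2->D; (5,7):dx=+3,dy=-15->D
  (5,8):dx=-4,dy=-7->C; (5,9):dx=-5,dy=-9->C; (5,10):dx=+8,dy=-11->D; (6,7):dx=+5,dy=-17->D
  (6,8):dx=-2,dy=-9->C; (6,9):dx=-3,dy=-11->C; (6,10):dx=+10,dy=-13->D; (7,8):dx=-7,dy=+8->D
  (7,9):dx=-8,dy=+6->D; (7,10):dx=+5,dy=+4->C; (8,9):dx=-1,dy=-2->C; (8,10):dx=+12,dy=-4->D
  (9,10):dx=+13,dy=-2->D
Step 2: C = 17, D = 28, total pairs = 45.
Step 3: tau = (C - D)/(n(n-1)/2) = (17 - 28)/45 = -0.244444.
Step 4: Exact two-sided p-value (enumerate n! = 3628800 permutations of y under H0): p = 0.380720.
Step 5: alpha = 0.05. fail to reject H0.

tau_b = -0.2444 (C=17, D=28), p = 0.380720, fail to reject H0.


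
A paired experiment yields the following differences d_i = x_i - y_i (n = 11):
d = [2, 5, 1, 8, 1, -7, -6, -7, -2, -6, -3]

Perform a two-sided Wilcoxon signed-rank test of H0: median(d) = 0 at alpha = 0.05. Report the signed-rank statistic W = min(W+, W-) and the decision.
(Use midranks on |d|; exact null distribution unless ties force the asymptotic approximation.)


Step 1: Drop any zero differences (none here) and take |d_i|.
|d| = [2, 5, 1, 8, 1, 7, 6, 7, 2, 6, 3]
Step 2: Midrank |d_i| (ties get averaged ranks).
ranks: |2|->3.5, |5|->6, |1|->1.5, |8|->11, |1|->1.5, |7|->9.5, |6|->7.5, |7|->9.5, |2|->3.5, |6|->7.5, |3|->5
Step 3: Attach original signs; sum ranks with positive sign and with negative sign.
W+ = 3.5 + 6 + 1.5 + 11 + 1.5 = 23.5
W- = 9.5 + 7.5 + 9.5 + 3.5 + 7.5 + 5 = 42.5
(Check: W+ + W- = 66 should equal n(n+1)/2 = 66.)
Step 4: Test statistic W = min(W+, W-) = 23.5.
Step 5: Ties in |d|, so use the tie-corrected normal approximation.
        E[W] = n(n+1)/4 = 11*12/4 = 33.
        Tie groups: |d|=1 (t=2), |d|=2 (t=2), |d|=6 (t=2), |d|=7 (t=2); sum(t^3 - t) = 24.
        Var[W] = n(n+1)(2n+1)/24 - sum(t^3-t)/48 = 3036/24 - 24/48 = 126.
        z = (W - E[W]) / sqrt(Var[W]) = (23.5 - 33) / 11.2250 = -0.8463.
        Two-sided p = 2*Phi(z) = 0.397370.
Step 6: alpha = 0.05. fail to reject H0.

W+ = 23.5, W- = 42.5, W = min = 23.5, p = 0.397370, fail to reject H0.


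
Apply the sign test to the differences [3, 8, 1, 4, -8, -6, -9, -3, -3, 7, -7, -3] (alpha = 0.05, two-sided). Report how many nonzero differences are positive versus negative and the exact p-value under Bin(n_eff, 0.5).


Step 1: Discard zero differences. Original n = 12; n_eff = number of nonzero differences = 12.
Nonzero differences (with sign): +3, +8, +1, +4, -8, -6, -9, -3, -3, +7, -7, -3
Step 2: Count signs: positive = 5, negative = 7.
Step 3: Under H0: P(positive) = 0.5, so the number of positives S ~ Bin(12, 0.5).
Step 4: Two-sided exact p-value = sum of Bin(12,0.5) probabilities at or below the observed probability = 0.774414.
Step 5: alpha = 0.05. fail to reject H0.

n_eff = 12, pos = 5, neg = 7, p = 0.774414, fail to reject H0.


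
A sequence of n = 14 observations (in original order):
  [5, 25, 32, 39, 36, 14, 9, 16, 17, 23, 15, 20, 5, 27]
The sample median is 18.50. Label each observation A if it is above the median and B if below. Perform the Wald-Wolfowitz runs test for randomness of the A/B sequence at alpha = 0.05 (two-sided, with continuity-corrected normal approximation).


Step 1: Compute median = 18.50; label A = above, B = below.
Labels in order: BAAAABBBBABABA  (n_A = 7, n_B = 7)
Step 2: Count runs R = 8.
Step 3: Under H0 (random ordering), E[R] = 2*n_A*n_B/(n_A+n_B) + 1 = 2*7*7/14 + 1 = 8.0000.
        Var[R] = 2*n_A*n_B*(2*n_A*n_B - n_A - n_B) / ((n_A+n_B)^2 * (n_A+n_B-1)) = 8232/2548 = 3.2308.
        SD[R] = 1.7974.
Step 4: R = E[R], so z = 0 with no continuity correction.
Step 5: Two-sided p-value via normal approximation = 2*(1 - Phi(|z|)) = 1.000000.
Step 6: alpha = 0.05. fail to reject H0.

R = 8, z = 0.0000, p = 1.000000, fail to reject H0.


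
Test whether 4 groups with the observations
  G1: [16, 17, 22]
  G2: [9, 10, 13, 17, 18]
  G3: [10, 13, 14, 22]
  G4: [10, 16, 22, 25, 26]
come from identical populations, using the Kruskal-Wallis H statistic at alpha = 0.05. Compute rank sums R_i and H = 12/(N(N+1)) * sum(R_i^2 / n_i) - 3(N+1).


Step 1: Combine all N = 17 observations and assign midranks.
sorted (value, group, rank): (9,G2,1), (10,G2,3), (10,G3,3), (10,G4,3), (13,G2,5.5), (13,G3,5.5), (14,G3,7), (16,G1,8.5), (16,G4,8.5), (17,G1,10.5), (17,G2,10.5), (18,G2,12), (22,G1,14), (22,G3,14), (22,G4,14), (25,G4,16), (26,G4,17)
Step 2: Sum ranks within each group.
R_1 = 33 (n_1 = 3)
R_2 = 32 (n_2 = 5)
R_3 = 29.5 (n_3 = 4)
R_4 = 58.5 (n_4 = 5)
Step 3: H = 12/(N(N+1)) * sum(R_i^2/n_i) - 3(N+1)
     = 12/(17*18) * (33^2/3 + 32^2/5 + 29.5^2/4 + 58.5^2/5) - 3*18
     = 0.039216 * 1469.81 - 54
     = 3.639706.
Step 4: Ties present; correction factor C = 1 - 66/(17^3 - 17) = 0.986520. Corrected H = 3.639706 / 0.986520 = 3.689441.
Step 5: Under H0, H ~ chi^2(3); p-value = 0.297011.
Step 6: alpha = 0.05. fail to reject H0.

H = 3.6894, df = 3, p = 0.297011, fail to reject H0.


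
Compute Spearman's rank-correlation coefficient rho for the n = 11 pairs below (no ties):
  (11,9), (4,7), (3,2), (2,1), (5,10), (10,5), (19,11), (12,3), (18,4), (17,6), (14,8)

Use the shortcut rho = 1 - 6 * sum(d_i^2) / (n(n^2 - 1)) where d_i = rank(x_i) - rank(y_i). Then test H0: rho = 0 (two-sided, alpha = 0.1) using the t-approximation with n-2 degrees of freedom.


Step 1: Rank x and y separately (midranks; no ties here).
rank(x): 11->6, 4->3, 3->2, 2->1, 5->4, 10->5, 19->11, 12->7, 18->10, 17->9, 14->8
rank(y): 9->9, 7->7, 2->2, 1->1, 10->10, 5->5, 11->11, 3->3, 4->4, 6->6, 8->8
Step 2: d_i = R_x(i) - R_y(i); compute d_i^2.
  (6-9)^2=9, (3-7)^2=16, (2-2)^2=0, (1-1)^2=0, (4-10)^2=36, (5-5)^2=0, (11-11)^2=0, (7-3)^2=16, (10-4)^2=36, (9-6)^2=9, (8-8)^2=0
sum(d^2) = 122.
Step 3: rho = 1 - 6*122 / (11*(11^2 - 1)) = 1 - 732/1320 = 0.445455.
Step 4: Under H0, t = rho * sqrt((n-2)/(1-rho^2)) = 1.4926 ~ t(9).
Step 5: Two-sided p-value from the t-distribution with 9 df = 0.169733.
Step 6: alpha = 0.1. fail to reject H0.

rho = 0.4455, p = 0.169733, fail to reject H0 at alpha = 0.1.


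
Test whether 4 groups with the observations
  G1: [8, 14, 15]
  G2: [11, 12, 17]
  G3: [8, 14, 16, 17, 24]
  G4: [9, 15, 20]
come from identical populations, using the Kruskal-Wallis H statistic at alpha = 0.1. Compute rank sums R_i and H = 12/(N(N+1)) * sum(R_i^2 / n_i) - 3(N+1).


Step 1: Combine all N = 14 observations and assign midranks.
sorted (value, group, rank): (8,G1,1.5), (8,G3,1.5), (9,G4,3), (11,G2,4), (12,G2,5), (14,G1,6.5), (14,G3,6.5), (15,G1,8.5), (15,G4,8.5), (16,G3,10), (17,G2,11.5), (17,G3,11.5), (20,G4,13), (24,G3,14)
Step 2: Sum ranks within each group.
R_1 = 16.5 (n_1 = 3)
R_2 = 20.5 (n_2 = 3)
R_3 = 43.5 (n_3 = 5)
R_4 = 24.5 (n_4 = 3)
Step 3: H = 12/(N(N+1)) * sum(R_i^2/n_i) - 3(N+1)
     = 12/(14*15) * (16.5^2/3 + 20.5^2/3 + 43.5^2/5 + 24.5^2/3) - 3*15
     = 0.057143 * 809.367 - 45
     = 1.249524.
Step 4: Ties present; correction factor C = 1 - 24/(14^3 - 14) = 0.991209. Corrected H = 1.249524 / 0.991209 = 1.260606.
Step 5: Under H0, H ~ chi^2(3); p-value = 0.738508.
Step 6: alpha = 0.1. fail to reject H0.

H = 1.2606, df = 3, p = 0.738508, fail to reject H0.


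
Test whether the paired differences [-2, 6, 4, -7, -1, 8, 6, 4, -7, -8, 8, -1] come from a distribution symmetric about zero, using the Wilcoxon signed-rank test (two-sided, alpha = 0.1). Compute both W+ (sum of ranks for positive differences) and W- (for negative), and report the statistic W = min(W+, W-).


Step 1: Drop any zero differences (none here) and take |d_i|.
|d| = [2, 6, 4, 7, 1, 8, 6, 4, 7, 8, 8, 1]
Step 2: Midrank |d_i| (ties get averaged ranks).
ranks: |2|->3, |6|->6.5, |4|->4.5, |7|->8.5, |1|->1.5, |8|->11, |6|->6.5, |4|->4.5, |7|->8.5, |8|->11, |8|->11, |1|->1.5
Step 3: Attach original signs; sum ranks with positive sign and with negative sign.
W+ = 6.5 + 4.5 + 11 + 6.5 + 4.5 + 11 = 44
W- = 3 + 8.5 + 1.5 + 8.5 + 11 + 1.5 = 34
(Check: W+ + W- = 78 should equal n(n+1)/2 = 78.)
Step 4: Test statistic W = min(W+, W-) = 34.
Step 5: Ties in |d|, so use the tie-corrected normal approximation.
        E[W] = n(n+1)/4 = 12*13/4 = 39.
        Tie groups: |d|=1 (t=2), |d|=4 (t=2), |d|=6 (t=2), |d|=7 (t=2), |d|=8 (t=3); sum(t^3 - t) = 48.
        Var[W] = n(n+1)(2n+1)/24 - sum(t^3-t)/48 = 3900/24 - 48/48 = 161.5.
        z = (W - E[W]) / sqrt(Var[W]) = (34 - 39) / 12.7083 = -0.3934.
        Two-sided p = 2*Phi(z) = 0.693991.
Step 6: alpha = 0.1. fail to reject H0.

W+ = 44, W- = 34, W = min = 34, p = 0.693991, fail to reject H0.


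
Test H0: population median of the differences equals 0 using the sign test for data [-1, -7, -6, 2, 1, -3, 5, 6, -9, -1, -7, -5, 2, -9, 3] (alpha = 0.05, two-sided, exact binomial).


Step 1: Discard zero differences. Original n = 15; n_eff = number of nonzero differences = 15.
Nonzero differences (with sign): -1, -7, -6, +2, +1, -3, +5, +6, -9, -1, -7, -5, +2, -9, +3
Step 2: Count signs: positive = 6, negative = 9.
Step 3: Under H0: P(positive) = 0.5, so the number of positives S ~ Bin(15, 0.5).
Step 4: Two-sided exact p-value = sum of Bin(15,0.5) probabilities at or below the observed probability = 0.607239.
Step 5: alpha = 0.05. fail to reject H0.

n_eff = 15, pos = 6, neg = 9, p = 0.607239, fail to reject H0.


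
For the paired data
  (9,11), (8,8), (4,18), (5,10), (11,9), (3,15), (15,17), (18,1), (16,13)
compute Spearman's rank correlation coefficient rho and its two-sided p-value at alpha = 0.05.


Step 1: Rank x and y separately (midranks; no ties here).
rank(x): 9->5, 8->4, 4->2, 5->3, 11->6, 3->1, 15->7, 18->9, 16->8
rank(y): 11->5, 8->2, 18->9, 10->4, 9->3, 15->7, 17->8, 1->1, 13->6
Step 2: d_i = R_x(i) - R_y(i); compute d_i^2.
  (5-5)^2=0, (4-2)^2=4, (2-9)^2=49, (3-4)^2=1, (6-3)^2=9, (1-7)^2=36, (7-8)^2=1, (9-1)^2=64, (8-6)^2=4
sum(d^2) = 168.
Step 3: rho = 1 - 6*168 / (9*(9^2 - 1)) = 1 - 1008/720 = -0.400000.
Step 4: Under H0, t = rho * sqrt((n-2)/(1-rho^2)) = -1.1547 ~ t(7).
Step 5: Two-sided p-value from the t-distribution with 7 df = 0.286105.
Step 6: alpha = 0.05. fail to reject H0.

rho = -0.4000, p = 0.286105, fail to reject H0 at alpha = 0.05.


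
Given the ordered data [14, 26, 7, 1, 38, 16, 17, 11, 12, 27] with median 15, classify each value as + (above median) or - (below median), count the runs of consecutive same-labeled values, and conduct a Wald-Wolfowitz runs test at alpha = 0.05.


Step 1: Compute median = 15; label A = above, B = below.
Labels in order: BABBAAABBA  (n_A = 5, n_B = 5)
Step 2: Count runs R = 6.
Step 3: Under H0 (random ordering), E[R] = 2*n_A*n_B/(n_A+n_B) + 1 = 2*5*5/10 + 1 = 6.0000.
        Var[R] = 2*n_A*n_B*(2*n_A*n_B - n_A - n_B) / ((n_A+n_B)^2 * (n_A+n_B-1)) = 2000/900 = 2.2222.
        SD[R] = 1.4907.
Step 4: R = E[R], so z = 0 with no continuity correction.
Step 5: Two-sided p-value via normal approximation = 2*(1 - Phi(|z|)) = 1.000000.
Step 6: alpha = 0.05. fail to reject H0.

R = 6, z = 0.0000, p = 1.000000, fail to reject H0.


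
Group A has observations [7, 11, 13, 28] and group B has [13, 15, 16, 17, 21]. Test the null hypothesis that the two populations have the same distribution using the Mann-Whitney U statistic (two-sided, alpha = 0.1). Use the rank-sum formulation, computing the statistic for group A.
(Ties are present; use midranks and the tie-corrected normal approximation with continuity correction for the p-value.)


Step 1: Combine and sort all 9 observations; assign midranks.
sorted (value, group): (7,X), (11,X), (13,X), (13,Y), (15,Y), (16,Y), (17,Y), (21,Y), (28,X)
ranks: 7->1, 11->2, 13->3.5, 13->3.5, 15->5, 16->6, 17->7, 21->8, 28->9
Step 2: Rank sum for X: R1 = 1 + 2 + 3.5 + 9 = 15.5.
Step 3: U_X = R1 - n1(n1+1)/2 = 15.5 - 4*5/2 = 15.5 - 10 = 5.5.
       U_Y = n1*n2 - U_X = 20 - 5.5 = 14.5.
Step 4: Ties are present, so use the tie-corrected normal approximation (with continuity correction) for the p-value.
Step 5: p-value = 0.325163; compare to alpha = 0.1. fail to reject H0.

U_X = 5.5, p = 0.325163, fail to reject H0 at alpha = 0.1.


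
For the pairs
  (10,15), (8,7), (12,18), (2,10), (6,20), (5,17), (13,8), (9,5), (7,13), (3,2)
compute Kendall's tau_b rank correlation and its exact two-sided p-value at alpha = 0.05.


Step 1: Enumerate the 45 unordered pairs (i,j) with i<j and classify each by sign(x_j-x_i) * sign(y_j-y_i).
  (1,2):dx=-2,dy=-8->C; (1,3):dx=+2,dy=+3->C; (1,4):dx=-8,dy=-5->C; (1,5):dx=-4,dy=+5->D
  (1,6):dx=-5,dy=+2->D; (1,7):dx=+3,dy=-7->D; (1,8):dx=-1,dy=-10->C; (1,9):dx=-3,dy=-2->C
  (1,10):dx=-7,dy=-13->C; (2,3):dx=+4,dy=+11->C; (2,4):dx=-6,dy=+3->D; (2,5):dx=-2,dy=+13->D
  (2,6):dx=-3,dy=+10->D; (2,7):dx=+5,dy=+1->C; (2,8):dx=+1,dy=-2->D; (2,9):dx=-1,dy=+6->D
  (2,10):dx=-5,dy=-5->C; (3,4):dx=-10,dy=-8->C; (3,5):dx=-6,dy=+2->D; (3,6):dx=-7,dy=-1->C
  (3,7):dx=+1,dy=-10->D; (3,8):dx=-3,dy=-13->C; (3,9):dx=-5,dy=-5->C; (3,10):dx=-9,dy=-16->C
  (4,5):dx=+4,dy=+10->C; (4,6):dx=+3,dy=+7->C; (4,7):dx=+11,dy=-2->D; (4,8):dx=+7,dy=-5->D
  (4,9):dx=+5,dy=+3->C; (4,10):dx=+1,dy=-8->D; (5,6):dx=-1,dy=-3->C; (5,7):dx=+7,dy=-12->D
  (5,8):dx=+3,dy=-15->D; (5,9):dx=+1,dy=-7->D; (5,10):dx=-3,dy=-18->C; (6,7):dx=+8,dy=-9->D
  (6,8):dx=+4,dy=-12->D; (6,9):dx=+2,dy=-4->D; (6,10):dx=-2,dy=-15->C; (7,8):dx=-4,dy=-3->C
  (7,9):dx=-6,dy=+5->D; (7,10):dx=-10,dy=-6->C; (8,9):dx=-2,dy=+8->D; (8,10):dx=-6,dy=-3->C
  (9,10):dx=-4,dy=-11->C
Step 2: C = 24, D = 21, total pairs = 45.
Step 3: tau = (C - D)/(n(n-1)/2) = (24 - 21)/45 = 0.066667.
Step 4: Exact two-sided p-value (enumerate n! = 3628800 permutations of y under H0): p = 0.861801.
Step 5: alpha = 0.05. fail to reject H0.

tau_b = 0.0667 (C=24, D=21), p = 0.861801, fail to reject H0.


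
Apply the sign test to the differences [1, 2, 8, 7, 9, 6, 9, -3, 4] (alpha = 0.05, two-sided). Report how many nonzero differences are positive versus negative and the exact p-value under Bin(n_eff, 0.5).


Step 1: Discard zero differences. Original n = 9; n_eff = number of nonzero differences = 9.
Nonzero differences (with sign): +1, +2, +8, +7, +9, +6, +9, -3, +4
Step 2: Count signs: positive = 8, negative = 1.
Step 3: Under H0: P(positive) = 0.5, so the number of positives S ~ Bin(9, 0.5).
Step 4: Two-sided exact p-value = sum of Bin(9,0.5) probabilities at or below the observed probability = 0.039062.
Step 5: alpha = 0.05. reject H0.

n_eff = 9, pos = 8, neg = 1, p = 0.039062, reject H0.


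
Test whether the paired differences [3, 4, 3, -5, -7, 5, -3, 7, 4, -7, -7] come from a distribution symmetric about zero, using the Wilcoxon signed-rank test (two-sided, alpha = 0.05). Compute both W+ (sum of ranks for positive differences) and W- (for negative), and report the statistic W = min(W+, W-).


Step 1: Drop any zero differences (none here) and take |d_i|.
|d| = [3, 4, 3, 5, 7, 5, 3, 7, 4, 7, 7]
Step 2: Midrank |d_i| (ties get averaged ranks).
ranks: |3|->2, |4|->4.5, |3|->2, |5|->6.5, |7|->9.5, |5|->6.5, |3|->2, |7|->9.5, |4|->4.5, |7|->9.5, |7|->9.5
Step 3: Attach original signs; sum ranks with positive sign and with negative sign.
W+ = 2 + 4.5 + 2 + 6.5 + 9.5 + 4.5 = 29
W- = 6.5 + 9.5 + 2 + 9.5 + 9.5 = 37
(Check: W+ + W- = 66 should equal n(n+1)/2 = 66.)
Step 4: Test statistic W = min(W+, W-) = 29.
Step 5: Ties in |d|, so use the tie-corrected normal approximation.
        E[W] = n(n+1)/4 = 11*12/4 = 33.
        Tie groups: |d|=3 (t=3), |d|=4 (t=2), |d|=5 (t=2), |d|=7 (t=4); sum(t^3 - t) = 96.
        Var[W] = n(n+1)(2n+1)/24 - sum(t^3-t)/48 = 3036/24 - 96/48 = 124.5.
        z = (W - E[W]) / sqrt(Var[W]) = (29 - 33) / 11.1580 = -0.3585.
        Two-sided p = 2*Phi(z) = 0.719978.
Step 6: alpha = 0.05. fail to reject H0.

W+ = 29, W- = 37, W = min = 29, p = 0.719978, fail to reject H0.


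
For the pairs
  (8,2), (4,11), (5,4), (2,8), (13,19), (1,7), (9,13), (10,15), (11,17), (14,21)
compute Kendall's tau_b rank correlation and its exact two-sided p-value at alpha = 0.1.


Step 1: Enumerate the 45 unordered pairs (i,j) with i<j and classify each by sign(x_j-x_i) * sign(y_j-y_i).
  (1,2):dx=-4,dy=+9->D; (1,3):dx=-3,dy=+2->D; (1,4):dx=-6,dy=+6->D; (1,5):dx=+5,dy=+17->C
  (1,6):dx=-7,dy=+5->D; (1,7):dx=+1,dy=+11->C; (1,8):dx=+2,dy=+13->C; (1,9):dx=+3,dy=+15->C
  (1,10):dx=+6,dy=+19->C; (2,3):dx=+1,dy=-7->D; (2,4):dx=-2,dy=-3->C; (2,5):dx=+9,dy=+8->C
  (2,6):dx=-3,dy=-4->C; (2,7):dx=+5,dy=+2->C; (2,8):dx=+6,dy=+4->C; (2,9):dx=+7,dy=+6->C
  (2,10):dx=+10,dy=+10->C; (3,4):dx=-3,dy=+4->D; (3,5):dx=+8,dy=+15->C; (3,6):dx=-4,dy=+3->D
  (3,7):dx=+4,dy=+9->C; (3,8):dx=+5,dy=+11->C; (3,9):dx=+6,dy=+13->C; (3,10):dx=+9,dy=+17->C
  (4,5):dx=+11,dy=+11->C; (4,6):dx=-1,dy=-1->C; (4,7):dx=+7,dy=+5->C; (4,8):dx=+8,dy=+7->C
  (4,9):dx=+9,dy=+9->C; (4,10):dx=+12,dy=+13->C; (5,6):dx=-12,dy=-12->C; (5,7):dx=-4,dy=-6->C
  (5,8):dx=-3,dy=-4->C; (5,9):dx=-2,dy=-2->C; (5,10):dx=+1,dy=+2->C; (6,7):dx=+8,dy=+6->C
  (6,8):dx=+9,dy=+8->C; (6,9):dx=+10,dy=+10->C; (6,10):dx=+13,dy=+14->C; (7,8):dx=+1,dy=+2->C
  (7,9):dx=+2,dy=+4->C; (7,10):dx=+5,dy=+8->C; (8,9):dx=+1,dy=+2->C; (8,10):dx=+4,dy=+6->C
  (9,10):dx=+3,dy=+4->C
Step 2: C = 38, D = 7, total pairs = 45.
Step 3: tau = (C - D)/(n(n-1)/2) = (38 - 7)/45 = 0.688889.
Step 4: Exact two-sided p-value (enumerate n! = 3628800 permutations of y under H0): p = 0.004687.
Step 5: alpha = 0.1. reject H0.

tau_b = 0.6889 (C=38, D=7), p = 0.004687, reject H0.


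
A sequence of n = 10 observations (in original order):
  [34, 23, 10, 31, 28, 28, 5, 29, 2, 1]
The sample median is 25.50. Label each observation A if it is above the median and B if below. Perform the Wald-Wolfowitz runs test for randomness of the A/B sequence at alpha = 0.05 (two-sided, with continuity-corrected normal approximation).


Step 1: Compute median = 25.50; label A = above, B = below.
Labels in order: ABBAAABABB  (n_A = 5, n_B = 5)
Step 2: Count runs R = 6.
Step 3: Under H0 (random ordering), E[R] = 2*n_A*n_B/(n_A+n_B) + 1 = 2*5*5/10 + 1 = 6.0000.
        Var[R] = 2*n_A*n_B*(2*n_A*n_B - n_A - n_B) / ((n_A+n_B)^2 * (n_A+n_B-1)) = 2000/900 = 2.2222.
        SD[R] = 1.4907.
Step 4: R = E[R], so z = 0 with no continuity correction.
Step 5: Two-sided p-value via normal approximation = 2*(1 - Phi(|z|)) = 1.000000.
Step 6: alpha = 0.05. fail to reject H0.

R = 6, z = 0.0000, p = 1.000000, fail to reject H0.


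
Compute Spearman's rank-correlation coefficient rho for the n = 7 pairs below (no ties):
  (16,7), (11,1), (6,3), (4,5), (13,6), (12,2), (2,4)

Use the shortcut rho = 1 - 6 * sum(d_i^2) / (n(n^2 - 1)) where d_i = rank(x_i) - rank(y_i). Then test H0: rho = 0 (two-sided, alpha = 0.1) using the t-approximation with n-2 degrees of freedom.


Step 1: Rank x and y separately (midranks; no ties here).
rank(x): 16->7, 11->4, 6->3, 4->2, 13->6, 12->5, 2->1
rank(y): 7->7, 1->1, 3->3, 5->5, 6->6, 2->2, 4->4
Step 2: d_i = R_x(i) - R_y(i); compute d_i^2.
  (7-7)^2=0, (4-1)^2=9, (3-3)^2=0, (2-5)^2=9, (6-6)^2=0, (5-2)^2=9, (1-4)^2=9
sum(d^2) = 36.
Step 3: rho = 1 - 6*36 / (7*(7^2 - 1)) = 1 - 216/336 = 0.357143.
Step 4: Under H0, t = rho * sqrt((n-2)/(1-rho^2)) = 0.8550 ~ t(5).
Step 5: Two-sided p-value from the t-distribution with 5 df = 0.431611.
Step 6: alpha = 0.1. fail to reject H0.

rho = 0.3571, p = 0.431611, fail to reject H0 at alpha = 0.1.


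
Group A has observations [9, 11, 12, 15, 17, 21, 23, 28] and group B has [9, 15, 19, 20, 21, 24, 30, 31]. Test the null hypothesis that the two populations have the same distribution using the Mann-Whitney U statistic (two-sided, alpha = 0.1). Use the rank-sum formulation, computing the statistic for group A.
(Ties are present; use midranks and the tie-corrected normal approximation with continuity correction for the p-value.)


Step 1: Combine and sort all 16 observations; assign midranks.
sorted (value, group): (9,X), (9,Y), (11,X), (12,X), (15,X), (15,Y), (17,X), (19,Y), (20,Y), (21,X), (21,Y), (23,X), (24,Y), (28,X), (30,Y), (31,Y)
ranks: 9->1.5, 9->1.5, 11->3, 12->4, 15->5.5, 15->5.5, 17->7, 19->8, 20->9, 21->10.5, 21->10.5, 23->12, 24->13, 28->14, 30->15, 31->16
Step 2: Rank sum for X: R1 = 1.5 + 3 + 4 + 5.5 + 7 + 10.5 + 12 + 14 = 57.5.
Step 3: U_X = R1 - n1(n1+1)/2 = 57.5 - 8*9/2 = 57.5 - 36 = 21.5.
       U_Y = n1*n2 - U_X = 64 - 21.5 = 42.5.
Step 4: Ties are present, so use the tie-corrected normal approximation (with continuity correction) for the p-value.
Step 5: p-value = 0.292554; compare to alpha = 0.1. fail to reject H0.

U_X = 21.5, p = 0.292554, fail to reject H0 at alpha = 0.1.


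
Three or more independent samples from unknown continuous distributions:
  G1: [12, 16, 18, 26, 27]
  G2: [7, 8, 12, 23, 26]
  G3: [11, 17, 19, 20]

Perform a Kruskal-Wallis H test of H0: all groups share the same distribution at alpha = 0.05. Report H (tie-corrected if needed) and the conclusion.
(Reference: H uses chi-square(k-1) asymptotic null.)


Step 1: Combine all N = 14 observations and assign midranks.
sorted (value, group, rank): (7,G2,1), (8,G2,2), (11,G3,3), (12,G1,4.5), (12,G2,4.5), (16,G1,6), (17,G3,7), (18,G1,8), (19,G3,9), (20,G3,10), (23,G2,11), (26,G1,12.5), (26,G2,12.5), (27,G1,14)
Step 2: Sum ranks within each group.
R_1 = 45 (n_1 = 5)
R_2 = 31 (n_2 = 5)
R_3 = 29 (n_3 = 4)
Step 3: H = 12/(N(N+1)) * sum(R_i^2/n_i) - 3(N+1)
     = 12/(14*15) * (45^2/5 + 31^2/5 + 29^2/4) - 3*15
     = 0.057143 * 807.45 - 45
     = 1.140000.
Step 4: Ties present; correction factor C = 1 - 12/(14^3 - 14) = 0.995604. Corrected H = 1.140000 / 0.995604 = 1.145033.
Step 5: Under H0, H ~ chi^2(2); p-value = 0.564104.
Step 6: alpha = 0.05. fail to reject H0.

H = 1.1450, df = 2, p = 0.564104, fail to reject H0.


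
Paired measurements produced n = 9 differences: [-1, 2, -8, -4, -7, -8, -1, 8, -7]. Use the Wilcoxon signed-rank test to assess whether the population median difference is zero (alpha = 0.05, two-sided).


Step 1: Drop any zero differences (none here) and take |d_i|.
|d| = [1, 2, 8, 4, 7, 8, 1, 8, 7]
Step 2: Midrank |d_i| (ties get averaged ranks).
ranks: |1|->1.5, |2|->3, |8|->8, |4|->4, |7|->5.5, |8|->8, |1|->1.5, |8|->8, |7|->5.5
Step 3: Attach original signs; sum ranks with positive sign and with negative sign.
W+ = 3 + 8 = 11
W- = 1.5 + 8 + 4 + 5.5 + 8 + 1.5 + 5.5 = 34
(Check: W+ + W- = 45 should equal n(n+1)/2 = 45.)
Step 4: Test statistic W = min(W+, W-) = 11.
Step 5: Ties in |d|, so use the tie-corrected normal approximation.
        E[W] = n(n+1)/4 = 9*10/4 = 22.5.
        Tie groups: |d|=1 (t=2), |d|=7 (t=2), |d|=8 (t=3); sum(t^3 - t) = 36.
        Var[W] = n(n+1)(2n+1)/24 - sum(t^3-t)/48 = 1710/24 - 36/48 = 70.5.
        z = (W - E[W]) / sqrt(Var[W]) = (11 - 22.5) / 8.3964 = -1.3696.
        Two-sided p = 2*Phi(z) = 0.170802.
Step 6: alpha = 0.05. fail to reject H0.

W+ = 11, W- = 34, W = min = 11, p = 0.170802, fail to reject H0.


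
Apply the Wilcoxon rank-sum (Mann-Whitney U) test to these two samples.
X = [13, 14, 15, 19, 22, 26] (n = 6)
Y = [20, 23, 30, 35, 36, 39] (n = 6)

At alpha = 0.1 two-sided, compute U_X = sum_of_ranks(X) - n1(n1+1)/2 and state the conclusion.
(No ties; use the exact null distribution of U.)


Step 1: Combine and sort all 12 observations; assign midranks.
sorted (value, group): (13,X), (14,X), (15,X), (19,X), (20,Y), (22,X), (23,Y), (26,X), (30,Y), (35,Y), (36,Y), (39,Y)
ranks: 13->1, 14->2, 15->3, 19->4, 20->5, 22->6, 23->7, 26->8, 30->9, 35->10, 36->11, 39->12
Step 2: Rank sum for X: R1 = 1 + 2 + 3 + 4 + 6 + 8 = 24.
Step 3: U_X = R1 - n1(n1+1)/2 = 24 - 6*7/2 = 24 - 21 = 3.
       U_Y = n1*n2 - U_X = 36 - 3 = 33.
Step 4: No ties, so the exact null distribution of U (based on enumerating the C(12,6) = 924 equally likely rank assignments) gives the two-sided p-value.
Step 5: p-value = 0.015152; compare to alpha = 0.1. reject H0.

U_X = 3, p = 0.015152, reject H0 at alpha = 0.1.


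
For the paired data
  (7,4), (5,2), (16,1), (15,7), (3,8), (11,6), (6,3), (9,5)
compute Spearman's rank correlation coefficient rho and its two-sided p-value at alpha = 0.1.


Step 1: Rank x and y separately (midranks; no ties here).
rank(x): 7->4, 5->2, 16->8, 15->7, 3->1, 11->6, 6->3, 9->5
rank(y): 4->4, 2->2, 1->1, 7->7, 8->8, 6->6, 3->3, 5->5
Step 2: d_i = R_x(i) - R_y(i); compute d_i^2.
  (4-4)^2=0, (2-2)^2=0, (8-1)^2=49, (7-7)^2=0, (1-8)^2=49, (6-6)^2=0, (3-3)^2=0, (5-5)^2=0
sum(d^2) = 98.
Step 3: rho = 1 - 6*98 / (8*(8^2 - 1)) = 1 - 588/504 = -0.166667.
Step 4: Under H0, t = rho * sqrt((n-2)/(1-rho^2)) = -0.4140 ~ t(6).
Step 5: Two-sided p-value from the t-distribution with 6 df = 0.693239.
Step 6: alpha = 0.1. fail to reject H0.

rho = -0.1667, p = 0.693239, fail to reject H0 at alpha = 0.1.


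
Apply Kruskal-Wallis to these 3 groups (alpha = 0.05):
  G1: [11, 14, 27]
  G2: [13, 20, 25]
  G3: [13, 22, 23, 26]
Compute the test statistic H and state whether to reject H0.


Step 1: Combine all N = 10 observations and assign midranks.
sorted (value, group, rank): (11,G1,1), (13,G2,2.5), (13,G3,2.5), (14,G1,4), (20,G2,5), (22,G3,6), (23,G3,7), (25,G2,8), (26,G3,9), (27,G1,10)
Step 2: Sum ranks within each group.
R_1 = 15 (n_1 = 3)
R_2 = 15.5 (n_2 = 3)
R_3 = 24.5 (n_3 = 4)
Step 3: H = 12/(N(N+1)) * sum(R_i^2/n_i) - 3(N+1)
     = 12/(10*11) * (15^2/3 + 15.5^2/3 + 24.5^2/4) - 3*11
     = 0.109091 * 305.146 - 33
     = 0.288636.
Step 4: Ties present; correction factor C = 1 - 6/(10^3 - 10) = 0.993939. Corrected H = 0.288636 / 0.993939 = 0.290396.
Step 5: Under H0, H ~ chi^2(2); p-value = 0.864851.
Step 6: alpha = 0.05. fail to reject H0.

H = 0.2904, df = 2, p = 0.864851, fail to reject H0.


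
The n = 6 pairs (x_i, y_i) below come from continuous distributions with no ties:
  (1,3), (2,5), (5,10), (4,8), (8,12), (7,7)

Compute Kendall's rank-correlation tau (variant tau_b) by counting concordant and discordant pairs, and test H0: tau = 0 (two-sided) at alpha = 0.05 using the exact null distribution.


Step 1: Enumerate the 15 unordered pairs (i,j) with i<j and classify each by sign(x_j-x_i) * sign(y_j-y_i).
  (1,2):dx=+1,dy=+2->C; (1,3):dx=+4,dy=+7->C; (1,4):dx=+3,dy=+5->C; (1,5):dx=+7,dy=+9->C
  (1,6):dx=+6,dy=+4->C; (2,3):dx=+3,dy=+5->C; (2,4):dx=+2,dy=+3->C; (2,5):dx=+6,dy=+7->C
  (2,6):dx=+5,dy=+2->C; (3,4):dx=-1,dy=-2->C; (3,5):dx=+3,dy=+2->C; (3,6):dx=+2,dy=-3->D
  (4,5):dx=+4,dy=+4->C; (4,6):dx=+3,dy=-1->D; (5,6):dx=-1,dy=-5->C
Step 2: C = 13, D = 2, total pairs = 15.
Step 3: tau = (C - D)/(n(n-1)/2) = (13 - 2)/15 = 0.733333.
Step 4: Exact two-sided p-value (enumerate n! = 720 permutations of y under H0): p = 0.055556.
Step 5: alpha = 0.05. fail to reject H0.

tau_b = 0.7333 (C=13, D=2), p = 0.055556, fail to reject H0.


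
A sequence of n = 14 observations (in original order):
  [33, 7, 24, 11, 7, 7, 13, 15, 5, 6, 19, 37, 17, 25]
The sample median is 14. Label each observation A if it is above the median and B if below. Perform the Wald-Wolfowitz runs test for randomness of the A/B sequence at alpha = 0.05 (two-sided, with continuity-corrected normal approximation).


Step 1: Compute median = 14; label A = above, B = below.
Labels in order: ABABBBBABBAAAA  (n_A = 7, n_B = 7)
Step 2: Count runs R = 7.
Step 3: Under H0 (random ordering), E[R] = 2*n_A*n_B/(n_A+n_B) + 1 = 2*7*7/14 + 1 = 8.0000.
        Var[R] = 2*n_A*n_B*(2*n_A*n_B - n_A - n_B) / ((n_A+n_B)^2 * (n_A+n_B-1)) = 8232/2548 = 3.2308.
        SD[R] = 1.7974.
Step 4: Continuity-corrected z = (R + 0.5 - E[R]) / SD[R] = (7 + 0.5 - 8.0000) / 1.7974 = -0.2782.
Step 5: Two-sided p-value via normal approximation = 2*(1 - Phi(|z|)) = 0.780879.
Step 6: alpha = 0.05. fail to reject H0.

R = 7, z = -0.2782, p = 0.780879, fail to reject H0.


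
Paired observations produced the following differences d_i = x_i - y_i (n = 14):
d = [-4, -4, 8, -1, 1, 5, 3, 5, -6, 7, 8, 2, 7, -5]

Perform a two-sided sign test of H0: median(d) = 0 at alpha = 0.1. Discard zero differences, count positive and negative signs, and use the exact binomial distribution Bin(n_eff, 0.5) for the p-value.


Step 1: Discard zero differences. Original n = 14; n_eff = number of nonzero differences = 14.
Nonzero differences (with sign): -4, -4, +8, -1, +1, +5, +3, +5, -6, +7, +8, +2, +7, -5
Step 2: Count signs: positive = 9, negative = 5.
Step 3: Under H0: P(positive) = 0.5, so the number of positives S ~ Bin(14, 0.5).
Step 4: Two-sided exact p-value = sum of Bin(14,0.5) probabilities at or below the observed probability = 0.423950.
Step 5: alpha = 0.1. fail to reject H0.

n_eff = 14, pos = 9, neg = 5, p = 0.423950, fail to reject H0.
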